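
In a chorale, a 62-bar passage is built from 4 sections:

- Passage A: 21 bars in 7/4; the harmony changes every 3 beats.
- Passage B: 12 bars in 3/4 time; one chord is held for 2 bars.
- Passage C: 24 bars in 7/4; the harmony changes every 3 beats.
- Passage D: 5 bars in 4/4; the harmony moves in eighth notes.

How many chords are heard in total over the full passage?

151 chords

A: 21 bars × 7 beats = 147 beats; 3 beats/chord → 49 chords.
B: 12 bars × 3 beats = 36 beats; 6 beats/chord → 6 chords.
C: 24 bars × 7 beats = 168 beats; 3 beats/chord → 56 chords.
D: 5 bars × 4 beats = 20 beats; 0.5 beats/chord → 40 chords.
Total: 49 + 6 + 56 + 40 = 151.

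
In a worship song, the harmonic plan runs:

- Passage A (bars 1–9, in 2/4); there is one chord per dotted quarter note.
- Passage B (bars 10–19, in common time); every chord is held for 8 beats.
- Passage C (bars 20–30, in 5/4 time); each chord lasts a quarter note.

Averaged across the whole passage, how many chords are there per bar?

2.4 chords per bar

A: 9 × 2 = 18 beats ÷ 1.5 = 12 chords.
B: 10 × 4 = 40 beats ÷ 8 = 5 chords.
C: 11 × 5 = 55 beats ÷ 1 = 55 chords.
Overall: 72 chords over 30 bars → 72/30 = 2.4 chords per bar.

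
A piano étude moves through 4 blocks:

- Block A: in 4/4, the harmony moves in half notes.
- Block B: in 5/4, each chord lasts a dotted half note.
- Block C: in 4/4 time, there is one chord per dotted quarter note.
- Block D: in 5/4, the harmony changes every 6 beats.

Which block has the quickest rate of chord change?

Block C

A: 4 beats/bar ÷ 2 beats/chord = 2 chords/bar.
B: 5 beats/bar ÷ 3 beats/chord = 5/3 chords/bar.
C: 4 beats/bar ÷ 1.5 beats/chord = 8/3 chords/bar.
D: 5 beats/bar ÷ 6 beats/chord = 5/6 chords/bar.
Fastest is C at 8/3 chords/bar.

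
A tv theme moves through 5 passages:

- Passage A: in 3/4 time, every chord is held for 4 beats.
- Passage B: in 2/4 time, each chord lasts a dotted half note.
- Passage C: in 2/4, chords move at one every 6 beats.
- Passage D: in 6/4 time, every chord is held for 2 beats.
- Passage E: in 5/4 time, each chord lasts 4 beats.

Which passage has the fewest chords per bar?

A: each chord is 4 beats in 3/4, so 0.75 per bar.
B: each chord is 3 beats in 2/4, so 2/3 per bar.
C: each chord is 6 beats in 2/4, so 1/3 per bar.
D: each chord is 2 beats in 6/4, so 3 per bar.
E: each chord is 4 beats in 5/4, so 1.25 per bar.
Slowest is C at 1/3 chords/bar.

Passage C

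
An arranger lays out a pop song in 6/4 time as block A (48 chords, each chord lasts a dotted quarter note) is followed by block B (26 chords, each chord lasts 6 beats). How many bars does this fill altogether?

38 bars

A: 48 × 1.5 = 72 beats = 12 bars.
B: 26 × 6 = 156 beats = 26 bars.
Total: 12 + 26 = 38 bars.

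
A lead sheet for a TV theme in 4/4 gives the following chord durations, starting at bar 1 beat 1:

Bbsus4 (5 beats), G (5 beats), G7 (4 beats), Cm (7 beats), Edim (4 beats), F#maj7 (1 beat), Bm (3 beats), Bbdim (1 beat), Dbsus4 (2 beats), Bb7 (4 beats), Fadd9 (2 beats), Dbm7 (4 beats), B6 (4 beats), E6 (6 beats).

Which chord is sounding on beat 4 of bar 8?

Beat 4 of bar 8 is beat (8−1)×4 + 4 = 32 overall.
Running totals: Bbsus4 ends at 5, G ends at 10, G7 ends at 14, Cm ends at 21, Edim ends at 25, F#maj7 ends at 26, Bm ends at 29, Bbdim ends at 30, Dbsus4 ends at 32.
Beat 32 falls within Dbsus4.

Dbsus4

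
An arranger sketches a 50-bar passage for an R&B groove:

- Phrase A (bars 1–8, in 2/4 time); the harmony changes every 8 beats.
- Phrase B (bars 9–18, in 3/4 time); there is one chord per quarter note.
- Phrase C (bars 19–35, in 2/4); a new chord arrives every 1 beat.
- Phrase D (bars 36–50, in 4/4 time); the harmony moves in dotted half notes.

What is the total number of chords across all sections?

86 chords

A has 16 beats and chords last 8 each, so 2 chords.
B has 30 beats and chords last 1 each, so 30 chords.
C has 34 beats and chords last 1 each, so 34 chords.
D has 60 beats and chords last 3 each, so 20 chords.
Total: 2 + 30 + 34 + 20 = 86.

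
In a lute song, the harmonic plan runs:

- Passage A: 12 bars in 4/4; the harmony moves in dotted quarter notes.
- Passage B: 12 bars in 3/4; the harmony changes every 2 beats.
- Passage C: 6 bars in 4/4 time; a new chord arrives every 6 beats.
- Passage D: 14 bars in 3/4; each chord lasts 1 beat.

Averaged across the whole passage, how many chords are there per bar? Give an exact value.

A: 12 × 4 = 48 beats ÷ 1.5 = 32 chords.
B: 12 × 3 = 36 beats ÷ 2 = 18 chords.
C: 6 × 4 = 24 beats ÷ 6 = 4 chords.
D: 14 × 3 = 42 beats ÷ 1 = 42 chords.
Overall: 96 chords over 44 bars → 96/44 = 24/11 chords per bar.

24/11 chords per bar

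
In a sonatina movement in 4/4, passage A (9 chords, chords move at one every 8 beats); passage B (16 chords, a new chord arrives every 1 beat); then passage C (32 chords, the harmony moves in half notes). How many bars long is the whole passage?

38 bars

A: 9 × 8 = 72 beats = 18 bars.
B: 16 × 1 = 16 beats = 4 bars.
C: 32 × 2 = 64 beats = 16 bars.
Total: 18 + 4 + 16 = 38 bars.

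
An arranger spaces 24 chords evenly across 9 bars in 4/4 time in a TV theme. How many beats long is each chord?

1.5 beats

9 bars × 4 beats/bar = 36 beats total.
36 beats ÷ 24 chords = 1.5 beats per chord.
(That is a dotted quarter note.)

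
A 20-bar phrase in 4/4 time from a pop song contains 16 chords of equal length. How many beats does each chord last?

5 beats

20 bars × 4 beats/bar = 80 beats total.
80 beats ÷ 16 chords = 5 beats per chord.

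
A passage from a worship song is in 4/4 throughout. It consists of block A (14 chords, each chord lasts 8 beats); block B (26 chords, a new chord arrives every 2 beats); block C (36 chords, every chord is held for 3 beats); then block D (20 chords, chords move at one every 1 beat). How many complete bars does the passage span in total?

73 bars

A: 14 × 8 = 112 beats = 28 bars.
B: 26 × 2 = 52 beats = 13 bars.
C: 36 × 3 = 108 beats = 27 bars.
D: 20 × 1 = 20 beats = 5 bars.
Total: 28 + 13 + 27 + 5 = 73 bars.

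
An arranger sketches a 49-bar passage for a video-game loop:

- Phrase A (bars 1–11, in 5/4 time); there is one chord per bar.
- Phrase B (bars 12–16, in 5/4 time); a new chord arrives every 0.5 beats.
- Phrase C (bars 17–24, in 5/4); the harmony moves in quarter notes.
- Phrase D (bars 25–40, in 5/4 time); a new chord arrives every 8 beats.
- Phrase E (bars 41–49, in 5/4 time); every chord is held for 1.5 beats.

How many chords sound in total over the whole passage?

141 chords

A: 11 bars × 5 beats = 55 beats; 5 beats/chord → 11 chords.
B: 5 bars × 5 beats = 25 beats; 0.5 beats/chord → 50 chords.
C: 8 bars × 5 beats = 40 beats; 1 beat/chord → 40 chords.
D: 16 bars × 5 beats = 80 beats; 8 beats/chord → 10 chords.
E: 9 bars × 5 beats = 45 beats; 1.5 beats/chord → 30 chords.
Total: 11 + 50 + 40 + 10 + 30 = 141.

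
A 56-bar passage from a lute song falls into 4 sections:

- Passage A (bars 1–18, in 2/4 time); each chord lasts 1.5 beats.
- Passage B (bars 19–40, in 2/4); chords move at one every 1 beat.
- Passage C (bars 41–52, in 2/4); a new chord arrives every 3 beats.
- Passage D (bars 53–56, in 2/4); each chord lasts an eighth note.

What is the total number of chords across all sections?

92 chords

A: 18·2 = 36 beats, 36/1.5 = 24 chords.
B: 22·2 = 44 beats, 44/1 = 44 chords.
C: 12·2 = 24 beats, 24/3 = 8 chords.
D: 4·2 = 8 beats, 8/0.5 = 16 chords.
Total: 24 + 44 + 8 + 16 = 92.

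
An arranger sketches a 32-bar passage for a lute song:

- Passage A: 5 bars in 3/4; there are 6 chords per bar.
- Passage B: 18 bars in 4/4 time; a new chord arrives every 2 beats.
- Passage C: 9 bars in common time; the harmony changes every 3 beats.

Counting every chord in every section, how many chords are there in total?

A has 15 beats and chords last 0.5 each, so 30 chords.
B has 72 beats and chords last 2 each, so 36 chords.
C has 36 beats and chords last 3 each, so 12 chords.
Total: 30 + 36 + 12 = 78.

78 chords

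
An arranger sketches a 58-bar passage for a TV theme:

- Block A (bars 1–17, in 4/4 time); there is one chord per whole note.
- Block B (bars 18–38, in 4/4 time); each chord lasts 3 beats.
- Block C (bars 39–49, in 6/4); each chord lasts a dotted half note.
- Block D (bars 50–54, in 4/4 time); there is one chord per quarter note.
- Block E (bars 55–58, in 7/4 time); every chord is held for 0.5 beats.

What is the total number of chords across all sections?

A: 17 bars × 4 beats = 68 beats; 4 beats/chord → 17 chords.
B: 21 bars × 4 beats = 84 beats; 3 beats/chord → 28 chords.
C: 11 bars × 6 beats = 66 beats; 3 beats/chord → 22 chords.
D: 5 bars × 4 beats = 20 beats; 1 beat/chord → 20 chords.
E: 4 bars × 7 beats = 28 beats; 0.5 beats/chord → 56 chords.
Total: 17 + 28 + 22 + 20 + 56 = 143.

143 chords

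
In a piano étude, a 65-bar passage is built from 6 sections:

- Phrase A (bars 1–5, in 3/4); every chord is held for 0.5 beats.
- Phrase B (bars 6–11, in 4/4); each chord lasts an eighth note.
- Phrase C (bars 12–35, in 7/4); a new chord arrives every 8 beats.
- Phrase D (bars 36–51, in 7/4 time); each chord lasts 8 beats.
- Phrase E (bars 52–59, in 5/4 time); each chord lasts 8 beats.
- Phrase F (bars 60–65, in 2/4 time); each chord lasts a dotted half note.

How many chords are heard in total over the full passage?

122 chords

A: 5·3 = 15 beats, 15/0.5 = 30 chords.
B: 6·4 = 24 beats, 24/0.5 = 48 chords.
C: 24·7 = 168 beats, 168/8 = 21 chords.
D: 16·7 = 112 beats, 112/8 = 14 chords.
E: 8·5 = 40 beats, 40/8 = 5 chords.
F: 6·2 = 12 beats, 12/3 = 4 chords.
Total: 30 + 48 + 21 + 14 + 5 + 4 = 122.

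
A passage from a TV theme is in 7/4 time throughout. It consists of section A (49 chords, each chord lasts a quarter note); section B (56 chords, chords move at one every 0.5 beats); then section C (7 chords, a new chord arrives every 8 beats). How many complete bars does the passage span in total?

19 bars

A: 49 × 1 = 49 beats = 7 bars.
B: 56 × 0.5 = 28 beats = 4 bars.
C: 7 × 8 = 56 beats = 8 bars.
Total: 7 + 4 + 8 = 19 bars.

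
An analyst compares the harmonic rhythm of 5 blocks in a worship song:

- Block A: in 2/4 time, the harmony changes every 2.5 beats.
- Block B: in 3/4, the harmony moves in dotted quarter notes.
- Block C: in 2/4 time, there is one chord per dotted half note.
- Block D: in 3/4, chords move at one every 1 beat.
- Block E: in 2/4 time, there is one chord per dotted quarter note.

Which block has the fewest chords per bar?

A: 2/2.5 = 0.8 chords/bar.
B: 3/1.5 = 2 chords/bar.
C: 2/3 = 2/3 chords/bar.
D: 3/1 = 3 chords/bar.
E: 2/1.5 = 4/3 chords/bar.
Slowest is C at 2/3 chords/bar.

Block C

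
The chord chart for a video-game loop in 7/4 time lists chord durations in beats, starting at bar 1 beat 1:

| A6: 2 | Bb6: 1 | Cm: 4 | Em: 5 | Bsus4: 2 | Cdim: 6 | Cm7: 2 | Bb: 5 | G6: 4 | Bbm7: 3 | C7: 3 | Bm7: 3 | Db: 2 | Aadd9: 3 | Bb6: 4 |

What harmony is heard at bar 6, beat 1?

C7

Beat 1 of bar 6 is beat (6−1)×7 + 1 = 36 overall.
Running totals: A6 ends at 2, Bb6 ends at 3, Cm ends at 7, Em ends at 12, Bsus4 ends at 14, Cdim ends at 20, Cm7 ends at 22, Bb ends at 27, G6 ends at 31, Bbm7 ends at 34, C7 ends at 37.
Beat 36 falls within C7.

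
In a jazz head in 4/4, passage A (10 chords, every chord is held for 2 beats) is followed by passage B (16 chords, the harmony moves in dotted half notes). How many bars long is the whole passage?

17 bars

A: 10 × 2 = 20 beats = 5 bars.
B: 16 × 3 = 48 beats = 12 bars.
Total: 5 + 12 = 17 bars.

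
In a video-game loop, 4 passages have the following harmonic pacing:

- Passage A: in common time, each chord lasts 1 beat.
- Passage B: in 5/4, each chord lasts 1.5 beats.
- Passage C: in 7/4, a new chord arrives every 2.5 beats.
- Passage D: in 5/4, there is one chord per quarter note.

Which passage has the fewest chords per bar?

A: 4 beats/bar ÷ 1 beat/chord = 4 chords/bar.
B: 5 beats/bar ÷ 1.5 beats/chord = 10/3 chords/bar.
C: 7 beats/bar ÷ 2.5 beats/chord = 2.8 chords/bar.
D: 5 beats/bar ÷ 1 beat/chord = 5 chords/bar.
Slowest is C at 2.8 chords/bar.

Passage C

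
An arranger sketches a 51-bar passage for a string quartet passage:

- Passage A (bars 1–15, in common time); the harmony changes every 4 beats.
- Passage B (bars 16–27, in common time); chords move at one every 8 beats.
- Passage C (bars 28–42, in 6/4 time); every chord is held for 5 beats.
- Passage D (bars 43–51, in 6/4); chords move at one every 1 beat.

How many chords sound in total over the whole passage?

A: 15·4 = 60 beats, 60/4 = 15 chords.
B: 12·4 = 48 beats, 48/8 = 6 chords.
C: 15·6 = 90 beats, 90/5 = 18 chords.
D: 9·6 = 54 beats, 54/1 = 54 chords.
Total: 15 + 6 + 18 + 54 = 93.

93 chords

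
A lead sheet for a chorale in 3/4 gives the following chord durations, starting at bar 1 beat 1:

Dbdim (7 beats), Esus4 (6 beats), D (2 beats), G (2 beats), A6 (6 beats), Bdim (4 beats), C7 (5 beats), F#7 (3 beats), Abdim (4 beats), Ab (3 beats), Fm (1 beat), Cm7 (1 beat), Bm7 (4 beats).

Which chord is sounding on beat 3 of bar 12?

Beat 3 of bar 12 is beat (12−1)×3 + 3 = 36 overall.
Running totals: Dbdim ends at 7, Esus4 ends at 13, D ends at 15, G ends at 17, A6 ends at 23, Bdim ends at 27, C7 ends at 32, F#7 ends at 35, Abdim ends at 39.
Beat 36 falls within Abdim.

Abdim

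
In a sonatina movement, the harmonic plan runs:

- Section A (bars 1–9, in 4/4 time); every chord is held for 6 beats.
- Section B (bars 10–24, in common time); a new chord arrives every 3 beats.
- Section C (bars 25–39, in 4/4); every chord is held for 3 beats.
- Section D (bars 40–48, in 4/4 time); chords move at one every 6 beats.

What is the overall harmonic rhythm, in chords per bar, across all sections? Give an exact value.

A: 9 × 4 = 36 beats ÷ 6 = 6 chords.
B: 15 × 4 = 60 beats ÷ 3 = 20 chords.
C: 15 × 4 = 60 beats ÷ 3 = 20 chords.
D: 9 × 4 = 36 beats ÷ 6 = 6 chords.
Overall: 52 chords over 48 bars → 52/48 = 13/12 chords per bar.

13/12 chords per bar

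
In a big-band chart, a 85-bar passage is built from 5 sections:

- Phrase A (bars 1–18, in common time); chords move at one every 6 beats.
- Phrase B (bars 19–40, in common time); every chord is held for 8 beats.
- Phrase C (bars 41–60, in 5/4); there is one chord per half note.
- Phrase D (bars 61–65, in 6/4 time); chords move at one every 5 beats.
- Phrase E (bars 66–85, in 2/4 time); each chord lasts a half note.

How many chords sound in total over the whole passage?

A: 18·4 = 72 beats, 72/6 = 12 chords.
B: 22·4 = 88 beats, 88/8 = 11 chords.
C: 20·5 = 100 beats, 100/2 = 50 chords.
D: 5·6 = 30 beats, 30/5 = 6 chords.
E: 20·2 = 40 beats, 40/2 = 20 chords.
Total: 12 + 11 + 50 + 6 + 20 = 99.

99 chords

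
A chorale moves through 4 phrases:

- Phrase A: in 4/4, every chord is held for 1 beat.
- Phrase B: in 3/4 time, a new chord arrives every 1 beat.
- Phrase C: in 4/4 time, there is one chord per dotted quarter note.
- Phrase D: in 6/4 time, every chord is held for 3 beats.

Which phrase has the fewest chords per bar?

A: each chord is 1 beat in 4/4, so 4 per bar.
B: each chord is 1 beat in 3/4, so 3 per bar.
C: each chord is 1.5 beats in 4/4, so 8/3 per bar.
D: each chord is 3 beats in 6/4, so 2 per bar.
Slowest is D at 2 chords/bar.

Phrase D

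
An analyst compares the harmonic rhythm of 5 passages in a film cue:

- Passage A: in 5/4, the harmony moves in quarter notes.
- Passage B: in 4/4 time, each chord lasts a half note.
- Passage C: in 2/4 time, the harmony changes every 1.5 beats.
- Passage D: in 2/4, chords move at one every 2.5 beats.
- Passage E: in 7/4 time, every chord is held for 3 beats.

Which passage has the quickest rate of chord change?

A: each chord is 1 beat in 5/4, so 5 per bar.
B: each chord is 2 beats in 4/4, so 2 per bar.
C: each chord is 1.5 beats in 2/4, so 4/3 per bar.
D: each chord is 2.5 beats in 2/4, so 0.8 per bar.
E: each chord is 3 beats in 7/4, so 7/3 per bar.
Fastest is A at 5 chords/bar.

Passage A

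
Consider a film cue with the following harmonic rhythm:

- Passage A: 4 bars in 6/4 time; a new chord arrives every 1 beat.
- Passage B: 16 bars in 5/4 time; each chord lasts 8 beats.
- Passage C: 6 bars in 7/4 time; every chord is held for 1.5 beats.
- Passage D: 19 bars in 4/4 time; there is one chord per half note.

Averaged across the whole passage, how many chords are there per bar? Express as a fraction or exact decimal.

A: 4 bars of 6 beats is 24 beats; at 1 beat each that's 24 chords.
B: 16 bars of 5 beats is 80 beats; at 8 beats each that's 10 chords.
C: 6 bars of 7 beats is 42 beats; at 1.5 beats each that's 28 chords.
D: 19 bars of 4 beats is 76 beats; at 2 beats each that's 38 chords.
Overall: 100 chords over 45 bars → 100/45 = 20/9 chords per bar.

20/9 chords per bar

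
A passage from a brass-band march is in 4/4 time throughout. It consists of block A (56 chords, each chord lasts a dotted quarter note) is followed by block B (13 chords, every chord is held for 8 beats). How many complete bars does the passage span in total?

A: 56 × 1.5 = 84 beats = 21 bars.
B: 13 × 8 = 104 beats = 26 bars.
Total: 21 + 26 = 47 bars.

47 bars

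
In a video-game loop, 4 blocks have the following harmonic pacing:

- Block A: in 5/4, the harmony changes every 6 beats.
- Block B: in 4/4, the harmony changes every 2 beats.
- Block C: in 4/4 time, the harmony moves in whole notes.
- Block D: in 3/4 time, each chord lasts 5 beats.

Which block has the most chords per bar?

Block B

A: 5 beats/bar ÷ 6 beats/chord = 5/6 chords/bar.
B: 4 beats/bar ÷ 2 beats/chord = 2 chords/bar.
C: 4 beats/bar ÷ 4 beats/chord = 1 chord/bar.
D: 3 beats/bar ÷ 5 beats/chord = 0.6 chords/bar.
Fastest is B at 2 chords/bar.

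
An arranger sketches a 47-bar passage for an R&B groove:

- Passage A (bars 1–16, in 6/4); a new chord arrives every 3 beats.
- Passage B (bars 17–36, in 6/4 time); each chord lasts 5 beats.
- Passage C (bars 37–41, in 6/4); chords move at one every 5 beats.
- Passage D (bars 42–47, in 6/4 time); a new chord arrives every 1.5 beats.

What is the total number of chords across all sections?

A: 16 bars × 6 beats = 96 beats; 3 beats/chord → 32 chords.
B: 20 bars × 6 beats = 120 beats; 5 beats/chord → 24 chords.
C: 5 bars × 6 beats = 30 beats; 5 beats/chord → 6 chords.
D: 6 bars × 6 beats = 36 beats; 1.5 beats/chord → 24 chords.
Total: 32 + 24 + 6 + 24 = 86.

86 chords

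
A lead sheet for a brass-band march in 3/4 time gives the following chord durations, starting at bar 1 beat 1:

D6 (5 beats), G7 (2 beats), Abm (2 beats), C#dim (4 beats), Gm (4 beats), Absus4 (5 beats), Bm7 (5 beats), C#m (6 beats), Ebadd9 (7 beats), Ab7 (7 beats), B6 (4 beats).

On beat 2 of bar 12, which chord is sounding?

Beat 2 of bar 12 is beat (12−1)×3 + 2 = 35 overall.
Running totals: D6 ends at 5, G7 ends at 7, Abm ends at 9, C#dim ends at 13, Gm ends at 17, Absus4 ends at 22, Bm7 ends at 27, C#m ends at 33, Ebadd9 ends at 40.
Beat 35 falls within Ebadd9.

Ebadd9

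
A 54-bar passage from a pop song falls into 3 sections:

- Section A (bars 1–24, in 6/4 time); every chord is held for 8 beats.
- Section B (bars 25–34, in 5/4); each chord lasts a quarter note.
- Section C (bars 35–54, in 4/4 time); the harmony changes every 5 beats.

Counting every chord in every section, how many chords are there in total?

84 chords

A: 24 bars × 6 beats = 144 beats; 8 beats/chord → 18 chords.
B: 10 bars × 5 beats = 50 beats; 1 beat/chord → 50 chords.
C: 20 bars × 4 beats = 80 beats; 5 beats/chord → 16 chords.
Total: 18 + 50 + 16 = 84.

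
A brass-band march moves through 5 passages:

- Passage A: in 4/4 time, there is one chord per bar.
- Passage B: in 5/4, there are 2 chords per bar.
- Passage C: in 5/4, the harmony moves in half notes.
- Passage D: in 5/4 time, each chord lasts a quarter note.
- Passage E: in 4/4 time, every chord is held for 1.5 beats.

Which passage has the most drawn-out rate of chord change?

A: 4 beats/bar ÷ 4 beats/chord = 1 chord/bar.
B: 5 beats/bar ÷ 2.5 beats/chord = 2 chords/bar.
C: 5 beats/bar ÷ 2 beats/chord = 2.5 chords/bar.
D: 5 beats/bar ÷ 1 beat/chord = 5 chords/bar.
E: 4 beats/bar ÷ 1.5 beats/chord = 8/3 chords/bar.
Slowest is A at 1 chords/bar.

Passage A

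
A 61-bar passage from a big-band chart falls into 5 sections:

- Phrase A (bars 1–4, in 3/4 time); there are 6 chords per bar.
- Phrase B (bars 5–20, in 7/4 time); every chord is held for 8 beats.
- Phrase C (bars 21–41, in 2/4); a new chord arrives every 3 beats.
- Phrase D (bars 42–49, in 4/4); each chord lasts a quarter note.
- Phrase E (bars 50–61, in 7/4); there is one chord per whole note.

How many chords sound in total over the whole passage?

105 chords

A has 12 beats and chords last 0.5 each, so 24 chords.
B has 112 beats and chords last 8 each, so 14 chords.
C has 42 beats and chords last 3 each, so 14 chords.
D has 32 beats and chords last 1 each, so 32 chords.
E has 84 beats and chords last 4 each, so 21 chords.
Total: 24 + 14 + 14 + 32 + 21 = 105.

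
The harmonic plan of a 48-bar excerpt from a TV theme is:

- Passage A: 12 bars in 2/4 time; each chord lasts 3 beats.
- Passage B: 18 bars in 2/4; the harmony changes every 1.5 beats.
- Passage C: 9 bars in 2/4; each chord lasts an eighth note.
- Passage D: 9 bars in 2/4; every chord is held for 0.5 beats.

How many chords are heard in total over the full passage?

A has 24 beats and chords last 3 each, so 8 chords.
B has 36 beats and chords last 1.5 each, so 24 chords.
C has 18 beats and chords last 0.5 each, so 36 chords.
D has 18 beats and chords last 0.5 each, so 36 chords.
Total: 8 + 24 + 36 + 36 = 104.

104 chords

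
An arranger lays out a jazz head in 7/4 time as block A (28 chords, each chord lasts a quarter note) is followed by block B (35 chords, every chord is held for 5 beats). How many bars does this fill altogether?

A: 28 × 1 = 28 beats = 4 bars.
B: 35 × 5 = 175 beats = 25 bars.
Total: 4 + 25 = 29 bars.

29 bars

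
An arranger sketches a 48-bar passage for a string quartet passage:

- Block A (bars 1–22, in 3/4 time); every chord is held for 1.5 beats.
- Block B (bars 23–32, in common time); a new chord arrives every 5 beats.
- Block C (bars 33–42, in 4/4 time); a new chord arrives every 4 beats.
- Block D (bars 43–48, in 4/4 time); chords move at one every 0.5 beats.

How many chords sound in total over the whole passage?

A has 66 beats and chords last 1.5 each, so 44 chords.
B has 40 beats and chords last 5 each, so 8 chords.
C has 40 beats and chords last 4 each, so 10 chords.
D has 24 beats and chords last 0.5 each, so 48 chords.
Total: 44 + 8 + 10 + 48 = 110.

110 chords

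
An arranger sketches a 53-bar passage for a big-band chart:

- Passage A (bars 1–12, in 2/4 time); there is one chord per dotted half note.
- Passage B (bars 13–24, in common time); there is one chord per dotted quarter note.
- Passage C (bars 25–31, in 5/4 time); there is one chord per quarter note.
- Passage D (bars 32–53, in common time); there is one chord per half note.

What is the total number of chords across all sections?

119 chords

A: 12 bars × 2 beats = 24 beats; 3 beats/chord → 8 chords.
B: 12 bars × 4 beats = 48 beats; 1.5 beats/chord → 32 chords.
C: 7 bars × 5 beats = 35 beats; 1 beat/chord → 35 chords.
D: 22 bars × 4 beats = 88 beats; 2 beats/chord → 44 chords.
Total: 8 + 32 + 35 + 44 = 119.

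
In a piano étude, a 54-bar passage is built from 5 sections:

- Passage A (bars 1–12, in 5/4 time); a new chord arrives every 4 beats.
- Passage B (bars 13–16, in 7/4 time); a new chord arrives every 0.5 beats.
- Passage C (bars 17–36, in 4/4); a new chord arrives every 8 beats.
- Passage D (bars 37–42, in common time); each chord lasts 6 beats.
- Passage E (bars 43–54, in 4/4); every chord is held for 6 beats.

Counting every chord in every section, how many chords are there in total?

A has 60 beats and chords last 4 each, so 15 chords.
B has 28 beats and chords last 0.5 each, so 56 chords.
C has 80 beats and chords last 8 each, so 10 chords.
D has 24 beats and chords last 6 each, so 4 chords.
E has 48 beats and chords last 6 each, so 8 chords.
Total: 15 + 56 + 10 + 4 + 8 = 93.

93 chords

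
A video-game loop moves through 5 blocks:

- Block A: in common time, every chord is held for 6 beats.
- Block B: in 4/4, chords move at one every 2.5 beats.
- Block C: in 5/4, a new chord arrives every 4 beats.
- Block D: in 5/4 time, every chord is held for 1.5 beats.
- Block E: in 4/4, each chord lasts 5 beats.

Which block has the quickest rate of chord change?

A: 4 beats/bar ÷ 6 beats/chord = 2/3 chords/bar.
B: 4 beats/bar ÷ 2.5 beats/chord = 1.6 chords/bar.
C: 5 beats/bar ÷ 4 beats/chord = 1.25 chords/bar.
D: 5 beats/bar ÷ 1.5 beats/chord = 10/3 chords/bar.
E: 4 beats/bar ÷ 5 beats/chord = 0.8 chords/bar.
Fastest is D at 10/3 chords/bar.

Block D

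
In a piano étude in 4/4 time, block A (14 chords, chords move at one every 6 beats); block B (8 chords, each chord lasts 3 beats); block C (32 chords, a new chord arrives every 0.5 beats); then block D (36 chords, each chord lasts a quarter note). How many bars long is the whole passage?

40 bars

A: 14 × 6 = 84 beats = 21 bars.
B: 8 × 3 = 24 beats = 6 bars.
C: 32 × 0.5 = 16 beats = 4 bars.
D: 36 × 1 = 36 beats = 9 bars.
Total: 21 + 6 + 4 + 9 = 40 bars.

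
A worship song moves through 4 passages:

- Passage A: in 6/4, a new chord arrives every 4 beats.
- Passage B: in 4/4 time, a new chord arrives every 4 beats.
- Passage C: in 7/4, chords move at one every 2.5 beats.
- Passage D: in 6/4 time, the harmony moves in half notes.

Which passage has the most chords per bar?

A: 6 beats/bar ÷ 4 beats/chord = 1.5 chords/bar.
B: 4 beats/bar ÷ 4 beats/chord = 1 chord/bar.
C: 7 beats/bar ÷ 2.5 beats/chord = 2.8 chords/bar.
D: 6 beats/bar ÷ 2 beats/chord = 3 chords/bar.
Fastest is D at 3 chords/bar.

Passage D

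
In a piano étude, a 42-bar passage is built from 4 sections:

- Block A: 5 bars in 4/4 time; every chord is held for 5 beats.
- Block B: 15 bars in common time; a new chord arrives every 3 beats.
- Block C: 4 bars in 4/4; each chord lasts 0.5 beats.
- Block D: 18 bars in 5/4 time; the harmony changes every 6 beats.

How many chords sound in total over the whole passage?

A has 20 beats and chords last 5 each, so 4 chords.
B has 60 beats and chords last 3 each, so 20 chords.
C has 16 beats and chords last 0.5 each, so 32 chords.
D has 90 beats and chords last 6 each, so 15 chords.
Total: 4 + 20 + 32 + 15 = 71.

71 chords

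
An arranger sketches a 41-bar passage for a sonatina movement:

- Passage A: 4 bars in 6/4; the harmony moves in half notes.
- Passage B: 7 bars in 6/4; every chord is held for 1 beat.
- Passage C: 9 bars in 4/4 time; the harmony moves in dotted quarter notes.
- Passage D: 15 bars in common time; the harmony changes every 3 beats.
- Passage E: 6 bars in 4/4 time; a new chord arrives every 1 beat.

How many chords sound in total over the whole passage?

A: 4·6 = 24 beats, 24/2 = 12 chords.
B: 7·6 = 42 beats, 42/1 = 42 chords.
C: 9·4 = 36 beats, 36/1.5 = 24 chords.
D: 15·4 = 60 beats, 60/3 = 20 chords.
E: 6·4 = 24 beats, 24/1 = 24 chords.
Total: 12 + 42 + 24 + 20 + 24 = 122.

122 chords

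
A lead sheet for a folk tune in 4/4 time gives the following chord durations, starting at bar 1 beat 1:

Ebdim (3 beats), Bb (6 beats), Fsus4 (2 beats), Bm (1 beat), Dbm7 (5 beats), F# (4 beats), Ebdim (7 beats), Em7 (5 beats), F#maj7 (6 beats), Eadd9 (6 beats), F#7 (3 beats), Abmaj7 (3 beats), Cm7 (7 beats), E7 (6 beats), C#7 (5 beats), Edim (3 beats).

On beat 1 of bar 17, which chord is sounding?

C#7

Beat 1 of bar 17 is beat (17−1)×4 + 1 = 65 overall.
Running totals: Ebdim ends at 3, Bb ends at 9, Fsus4 ends at 11, Bm ends at 12, Dbm7 ends at 17, F# ends at 21, Ebdim ends at 28, Em7 ends at 33, F#maj7 ends at 39, Eadd9 ends at 45, F#7 ends at 48, Abmaj7 ends at 51, Cm7 ends at 58, E7 ends at 64, C#7 ends at 69.
Beat 65 falls within C#7.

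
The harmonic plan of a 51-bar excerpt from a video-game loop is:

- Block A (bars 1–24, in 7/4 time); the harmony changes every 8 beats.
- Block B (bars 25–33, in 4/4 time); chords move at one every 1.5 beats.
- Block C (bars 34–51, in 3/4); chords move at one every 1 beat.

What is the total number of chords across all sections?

A: 24 bars × 7 beats = 168 beats; 8 beats/chord → 21 chords.
B: 9 bars × 4 beats = 36 beats; 1.5 beats/chord → 24 chords.
C: 18 bars × 3 beats = 54 beats; 1 beat/chord → 54 chords.
Total: 21 + 24 + 54 = 99.

99 chords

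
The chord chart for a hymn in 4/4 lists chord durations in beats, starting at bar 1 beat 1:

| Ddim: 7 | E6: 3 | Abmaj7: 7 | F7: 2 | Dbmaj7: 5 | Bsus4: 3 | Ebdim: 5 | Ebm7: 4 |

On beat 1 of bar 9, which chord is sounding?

Ebm7

Beat 1 of bar 9 is beat (9−1)×4 + 1 = 33 overall.
Running totals: Ddim ends at 7, E6 ends at 10, Abmaj7 ends at 17, F7 ends at 19, Dbmaj7 ends at 24, Bsus4 ends at 27, Ebdim ends at 32, Ebm7 ends at 36.
Beat 33 falls within Ebm7.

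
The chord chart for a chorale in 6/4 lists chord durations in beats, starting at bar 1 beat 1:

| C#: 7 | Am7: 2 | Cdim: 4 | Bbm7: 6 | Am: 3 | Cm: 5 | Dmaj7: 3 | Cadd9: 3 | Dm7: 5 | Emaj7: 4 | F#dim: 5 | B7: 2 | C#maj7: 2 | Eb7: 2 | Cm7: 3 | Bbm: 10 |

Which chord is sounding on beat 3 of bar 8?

F#dim

Beat 3 of bar 8 is beat (8−1)×6 + 3 = 45 overall.
Running totals: C# ends at 7, Am7 ends at 9, Cdim ends at 13, Bbm7 ends at 19, Am ends at 22, Cm ends at 27, Dmaj7 ends at 30, Cadd9 ends at 33, Dm7 ends at 38, Emaj7 ends at 42, F#dim ends at 47.
Beat 45 falls within F#dim.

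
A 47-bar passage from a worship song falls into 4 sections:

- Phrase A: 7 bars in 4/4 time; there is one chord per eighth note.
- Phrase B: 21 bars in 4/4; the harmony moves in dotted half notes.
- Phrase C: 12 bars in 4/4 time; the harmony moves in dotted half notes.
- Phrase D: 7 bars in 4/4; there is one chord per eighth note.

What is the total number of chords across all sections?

A: 7 bars × 4 beats = 28 beats; 0.5 beats/chord → 56 chords.
B: 21 bars × 4 beats = 84 beats; 3 beats/chord → 28 chords.
C: 12 bars × 4 beats = 48 beats; 3 beats/chord → 16 chords.
D: 7 bars × 4 beats = 28 beats; 0.5 beats/chord → 56 chords.
Total: 56 + 28 + 16 + 56 = 156.

156 chords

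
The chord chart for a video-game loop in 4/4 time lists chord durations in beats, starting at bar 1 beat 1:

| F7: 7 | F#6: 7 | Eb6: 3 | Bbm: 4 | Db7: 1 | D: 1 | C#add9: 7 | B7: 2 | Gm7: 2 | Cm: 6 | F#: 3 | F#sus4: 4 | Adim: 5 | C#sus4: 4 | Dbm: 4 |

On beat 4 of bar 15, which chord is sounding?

Beat 4 of bar 15 is beat (15−1)×4 + 4 = 60 overall.
Running totals: F7 ends at 7, F#6 ends at 14, Eb6 ends at 17, Bbm ends at 21, Db7 ends at 22, D ends at 23, C#add9 ends at 30, B7 ends at 32, Gm7 ends at 34, Cm ends at 40, F# ends at 43, F#sus4 ends at 47, Adim ends at 52, C#sus4 ends at 56, Dbm ends at 60.
Beat 60 falls within Dbm.

Dbm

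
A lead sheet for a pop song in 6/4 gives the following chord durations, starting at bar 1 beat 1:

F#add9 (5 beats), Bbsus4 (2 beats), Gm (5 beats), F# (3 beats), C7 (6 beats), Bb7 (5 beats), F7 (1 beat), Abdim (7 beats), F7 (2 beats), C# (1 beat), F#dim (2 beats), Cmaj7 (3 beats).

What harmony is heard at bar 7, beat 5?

Cmaj7

Beat 5 of bar 7 is beat (7−1)×6 + 5 = 41 overall.
Running totals: F#add9 ends at 5, Bbsus4 ends at 7, Gm ends at 12, F# ends at 15, C7 ends at 21, Bb7 ends at 26, F7 ends at 27, Abdim ends at 34, F7 ends at 36, C# ends at 37, F#dim ends at 39, Cmaj7 ends at 42.
Beat 41 falls within Cmaj7.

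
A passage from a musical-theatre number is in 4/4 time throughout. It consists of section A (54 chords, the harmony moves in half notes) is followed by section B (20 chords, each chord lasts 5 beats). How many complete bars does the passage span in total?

A: 54 × 2 = 108 beats = 27 bars.
B: 20 × 5 = 100 beats = 25 bars.
Total: 27 + 25 = 52 bars.

52 bars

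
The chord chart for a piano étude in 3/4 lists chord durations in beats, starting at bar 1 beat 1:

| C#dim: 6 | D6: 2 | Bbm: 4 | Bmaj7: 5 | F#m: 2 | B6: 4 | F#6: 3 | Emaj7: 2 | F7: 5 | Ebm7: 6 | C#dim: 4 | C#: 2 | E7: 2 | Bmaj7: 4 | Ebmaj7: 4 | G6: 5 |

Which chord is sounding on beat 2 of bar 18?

Ebmaj7

Beat 2 of bar 18 is beat (18−1)×3 + 2 = 53 overall.
Running totals: C#dim ends at 6, D6 ends at 8, Bbm ends at 12, Bmaj7 ends at 17, F#m ends at 19, B6 ends at 23, F#6 ends at 26, Emaj7 ends at 28, F7 ends at 33, Ebm7 ends at 39, C#dim ends at 43, C# ends at 45, E7 ends at 47, Bmaj7 ends at 51, Ebmaj7 ends at 55.
Beat 53 falls within Ebmaj7.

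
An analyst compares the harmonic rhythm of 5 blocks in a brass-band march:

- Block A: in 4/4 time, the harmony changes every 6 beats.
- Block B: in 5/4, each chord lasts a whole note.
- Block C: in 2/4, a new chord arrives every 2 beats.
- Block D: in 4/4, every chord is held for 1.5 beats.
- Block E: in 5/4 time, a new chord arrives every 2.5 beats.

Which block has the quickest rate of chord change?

A: 4 beats/bar ÷ 6 beats/chord = 2/3 chords/bar.
B: 5 beats/bar ÷ 4 beats/chord = 1.25 chords/bar.
C: 2 beats/bar ÷ 2 beats/chord = 1 chord/bar.
D: 4 beats/bar ÷ 1.5 beats/chord = 8/3 chords/bar.
E: 5 beats/bar ÷ 2.5 beats/chord = 2 chords/bar.
Fastest is D at 8/3 chords/bar.

Block D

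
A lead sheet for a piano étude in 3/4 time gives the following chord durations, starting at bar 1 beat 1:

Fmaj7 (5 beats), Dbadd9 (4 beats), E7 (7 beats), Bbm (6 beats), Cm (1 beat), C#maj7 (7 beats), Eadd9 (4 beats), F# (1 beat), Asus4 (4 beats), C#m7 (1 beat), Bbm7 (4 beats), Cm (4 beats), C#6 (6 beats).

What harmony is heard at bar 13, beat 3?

Asus4

Beat 3 of bar 13 is beat (13−1)×3 + 3 = 39 overall.
Running totals: Fmaj7 ends at 5, Dbadd9 ends at 9, E7 ends at 16, Bbm ends at 22, Cm ends at 23, C#maj7 ends at 30, Eadd9 ends at 34, F# ends at 35, Asus4 ends at 39.
Beat 39 falls within Asus4.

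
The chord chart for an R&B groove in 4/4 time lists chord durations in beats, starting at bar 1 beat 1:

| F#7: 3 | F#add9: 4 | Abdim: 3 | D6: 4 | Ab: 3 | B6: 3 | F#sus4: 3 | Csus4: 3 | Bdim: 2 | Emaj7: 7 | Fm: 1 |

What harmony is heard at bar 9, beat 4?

Fm

Beat 4 of bar 9 is beat (9−1)×4 + 4 = 36 overall.
Running totals: F#7 ends at 3, F#add9 ends at 7, Abdim ends at 10, D6 ends at 14, Ab ends at 17, B6 ends at 20, F#sus4 ends at 23, Csus4 ends at 26, Bdim ends at 28, Emaj7 ends at 35, Fm ends at 36.
Beat 36 falls within Fm.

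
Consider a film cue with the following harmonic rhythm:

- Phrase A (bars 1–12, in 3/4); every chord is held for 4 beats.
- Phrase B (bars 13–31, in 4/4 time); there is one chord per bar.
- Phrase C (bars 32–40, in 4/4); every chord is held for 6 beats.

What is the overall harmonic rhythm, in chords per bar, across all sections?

0.85 chords per bar

A: 12 × 3 = 36 beats ÷ 4 = 9 chords.
B: 19 × 4 = 76 beats ÷ 4 = 19 chords.
C: 9 × 4 = 36 beats ÷ 6 = 6 chords.
Overall: 34 chords over 40 bars → 34/40 = 0.85 chords per bar.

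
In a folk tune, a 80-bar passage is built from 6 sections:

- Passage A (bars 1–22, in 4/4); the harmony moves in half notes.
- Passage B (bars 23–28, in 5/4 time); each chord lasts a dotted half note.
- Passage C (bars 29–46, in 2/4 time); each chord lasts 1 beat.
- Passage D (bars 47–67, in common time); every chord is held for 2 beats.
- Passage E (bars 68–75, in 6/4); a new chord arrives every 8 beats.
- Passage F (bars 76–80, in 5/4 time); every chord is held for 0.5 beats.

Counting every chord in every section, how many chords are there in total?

A: 22·4 = 88 beats, 88/2 = 44 chords.
B: 6·5 = 30 beats, 30/3 = 10 chords.
C: 18·2 = 36 beats, 36/1 = 36 chords.
D: 21·4 = 84 beats, 84/2 = 42 chords.
E: 8·6 = 48 beats, 48/8 = 6 chords.
F: 5·5 = 25 beats, 25/0.5 = 50 chords.
Total: 44 + 10 + 36 + 42 + 6 + 50 = 188.

188 chords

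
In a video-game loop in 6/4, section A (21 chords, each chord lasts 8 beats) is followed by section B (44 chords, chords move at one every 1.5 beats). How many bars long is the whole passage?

A: 21 × 8 = 168 beats = 28 bars.
B: 44 × 1.5 = 66 beats = 11 bars.
Total: 28 + 11 = 39 bars.

39 bars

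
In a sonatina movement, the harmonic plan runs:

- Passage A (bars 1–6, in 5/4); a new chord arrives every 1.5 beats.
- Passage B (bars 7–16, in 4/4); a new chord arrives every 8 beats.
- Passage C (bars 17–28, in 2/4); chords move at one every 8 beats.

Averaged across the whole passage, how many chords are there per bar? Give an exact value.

A: 6 × 5 = 30 beats ÷ 1.5 = 20 chords.
B: 10 × 4 = 40 beats ÷ 8 = 5 chords.
C: 12 × 2 = 24 beats ÷ 8 = 3 chords.
Overall: 28 chords over 28 bars → 28/28 = 1 chords per bar.

1 chords per bar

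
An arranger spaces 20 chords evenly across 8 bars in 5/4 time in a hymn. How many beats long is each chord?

8 bars × 5 beats/bar = 40 beats total.
40 beats ÷ 20 chords = 2 beats per chord.
(That is a half note.)

2 beats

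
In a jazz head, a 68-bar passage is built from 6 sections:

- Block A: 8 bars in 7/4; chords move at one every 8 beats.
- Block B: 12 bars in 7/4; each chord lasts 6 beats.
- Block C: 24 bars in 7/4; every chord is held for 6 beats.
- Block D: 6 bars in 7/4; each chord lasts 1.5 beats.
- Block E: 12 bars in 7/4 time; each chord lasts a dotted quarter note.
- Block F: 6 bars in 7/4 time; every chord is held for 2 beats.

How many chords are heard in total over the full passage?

A: 8·7 = 56 beats, 56/8 = 7 chords.
B: 12·7 = 84 beats, 84/6 = 14 chords.
C: 24·7 = 168 beats, 168/6 = 28 chords.
D: 6·7 = 42 beats, 42/1.5 = 28 chords.
E: 12·7 = 84 beats, 84/1.5 = 56 chords.
F: 6·7 = 42 beats, 42/2 = 21 chords.
Total: 7 + 14 + 28 + 28 + 56 + 21 = 154.

154 chords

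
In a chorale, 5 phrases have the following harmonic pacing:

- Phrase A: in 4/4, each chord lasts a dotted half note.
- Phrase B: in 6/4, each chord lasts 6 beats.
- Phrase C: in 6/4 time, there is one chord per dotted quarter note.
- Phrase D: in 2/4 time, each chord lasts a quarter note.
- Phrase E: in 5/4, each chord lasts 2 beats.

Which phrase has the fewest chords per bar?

A: 4 beats/bar ÷ 3 beats/chord = 4/3 chords/bar.
B: 6 beats/bar ÷ 6 beats/chord = 1 chord/bar.
C: 6 beats/bar ÷ 1.5 beats/chord = 4 chords/bar.
D: 2 beats/bar ÷ 1 beat/chord = 2 chords/bar.
E: 5 beats/bar ÷ 2 beats/chord = 2.5 chords/bar.
Slowest is B at 1 chords/bar.

Phrase B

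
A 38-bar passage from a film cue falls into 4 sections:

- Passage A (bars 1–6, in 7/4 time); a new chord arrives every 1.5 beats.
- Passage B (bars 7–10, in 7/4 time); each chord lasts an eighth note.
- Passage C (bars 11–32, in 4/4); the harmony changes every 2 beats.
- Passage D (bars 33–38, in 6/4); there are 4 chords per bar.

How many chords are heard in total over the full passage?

A has 42 beats and chords last 1.5 each, so 28 chords.
B has 28 beats and chords last 0.5 each, so 56 chords.
C has 88 beats and chords last 2 each, so 44 chords.
D has 36 beats and chords last 1.5 each, so 24 chords.
Total: 28 + 56 + 44 + 24 = 152.

152 chords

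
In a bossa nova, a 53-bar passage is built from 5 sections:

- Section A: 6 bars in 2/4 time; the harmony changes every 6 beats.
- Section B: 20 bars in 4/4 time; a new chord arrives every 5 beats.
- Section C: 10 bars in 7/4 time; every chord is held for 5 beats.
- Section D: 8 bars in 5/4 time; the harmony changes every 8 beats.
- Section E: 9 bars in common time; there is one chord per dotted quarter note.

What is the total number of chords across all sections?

61 chords

A has 12 beats and chords last 6 each, so 2 chords.
B has 80 beats and chords last 5 each, so 16 chords.
C has 70 beats and chords last 5 each, so 14 chords.
D has 40 beats and chords last 8 each, so 5 chords.
E has 36 beats and chords last 1.5 each, so 24 chords.
Total: 2 + 16 + 14 + 5 + 24 = 61.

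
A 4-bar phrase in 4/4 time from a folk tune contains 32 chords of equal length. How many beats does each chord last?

4 bars × 4 beats/bar = 16 beats total.
16 beats ÷ 32 chords = 0.5 beats per chord.
(That is an eighth note.)

0.5 beats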